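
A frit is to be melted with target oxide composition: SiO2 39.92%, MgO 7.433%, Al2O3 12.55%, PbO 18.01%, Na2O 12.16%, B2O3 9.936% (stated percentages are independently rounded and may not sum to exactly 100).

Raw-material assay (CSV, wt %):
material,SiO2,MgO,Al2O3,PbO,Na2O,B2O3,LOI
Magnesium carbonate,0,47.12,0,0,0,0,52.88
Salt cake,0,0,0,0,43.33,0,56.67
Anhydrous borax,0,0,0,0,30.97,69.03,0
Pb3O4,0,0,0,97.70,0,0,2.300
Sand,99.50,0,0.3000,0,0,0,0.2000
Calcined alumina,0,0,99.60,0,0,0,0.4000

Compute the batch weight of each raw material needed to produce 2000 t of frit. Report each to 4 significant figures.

Batch per 2000 t frit:
  Magnesium carbonate: 315.5 t
  Salt cake: 355.5 t
  Anhydrous borax: 287.9 t
  Pb3O4: 368.7 t
  Sand: 802.4 t
  Calcined alumina: 249.6 t
Total batch = 2380 t; LOI loss = 379.4 t; yield = 84.06%

All internal work runs at full precision at all times. Working values are printed with 4-significant-digit rounding between the steps; every reported number takes a single rounding. Derived quantities, which include the totals, the six compositions, the yield, glass mass, LOI, are re-derived at full float precision, as they appear in the question or the answer, starting from the weights per 2000 t of glass.
Target masses of each oxide per 2000 t frit:
  SiO2: 39.92% × 2000 = 798.4 t
  MgO: 7.433% × 2000 = 148.7 t
  Al2O3: 12.55% × 2000 = 251.0 t
  PbO: 18.01% × 2000 = 360.2 t
  Na2O: 12.16% × 2000 = 243.2 t
  B2O3: 9.936% × 2000 = 198.7 t
Mass-balance tally per oxide with the batch weights as given, relative to the basis at hand (target by target, the sums agree up to rounding of the answer):
  SiO2: 802.4·0.9950 = 798.4 t (target 798.4 t)
  MgO: 315.5·0.4712 = 148.7 t (target 148.7 t)
  Al2O3: 802.4·0.003000 + 249.6·0.9960 = 251.0 t (target 251.0 t)
  PbO: 368.7·0.9770 = 360.2 t (target 360.2 t)
  Na2O: 355.5·0.4333 + 287.9·0.3097 = 243.2 t (target 243.2 t)
  B2O3: 287.9·0.6903 = 198.7 t (target 198.7 t)
Glass-mass closure: batch total minus LOI = 2000 t (summing oxide targets gives 2000 t; with the basis standing at 2000 t — gaps are rounding artifacts).
Batch total: Σ batch = 2380 t; ignition loss, Σ(batch × LOI) = 379.4 t; as yield: glass ÷ batch → 84.06%.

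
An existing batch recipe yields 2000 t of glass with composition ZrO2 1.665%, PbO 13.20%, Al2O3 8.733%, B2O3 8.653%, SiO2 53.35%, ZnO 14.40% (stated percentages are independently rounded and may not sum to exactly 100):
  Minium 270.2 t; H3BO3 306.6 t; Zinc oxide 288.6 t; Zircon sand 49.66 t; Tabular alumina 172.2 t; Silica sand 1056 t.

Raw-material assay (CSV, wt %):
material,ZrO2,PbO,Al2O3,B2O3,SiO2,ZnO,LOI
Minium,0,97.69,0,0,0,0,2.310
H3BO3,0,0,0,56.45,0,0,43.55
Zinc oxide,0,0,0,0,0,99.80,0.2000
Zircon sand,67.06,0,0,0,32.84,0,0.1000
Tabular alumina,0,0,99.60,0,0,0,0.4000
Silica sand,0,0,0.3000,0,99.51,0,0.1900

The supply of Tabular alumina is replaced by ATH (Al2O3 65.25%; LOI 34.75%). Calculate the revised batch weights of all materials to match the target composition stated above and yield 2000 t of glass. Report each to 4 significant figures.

Revised batch per 2000 t glass:
  Minium: 270.2 t
  H3BO3: 306.6 t
  Zinc oxide: 288.6 t
  Zircon sand: 49.66 t
  ATH: 262.8 t
  Silica sand: 1056 t
Total batch = 2234 t; LOI loss = 233.7 t

All arithmetic maintains full float precision end to end. Values along the way are shown (rounded to four significant digits) across the worked steps — a single rounding completes each reported figure. The derived quantities (the totals, glass mass, ignition loss, the yield, the six compositions) are re-derived at full float precision using the weight values on 2000 t of glass, as written in problem or answer.
Target oxide masses per 2000 t glass:
  ZrO2: 1.665% × 2000 = 33.30 t
  PbO: 13.20% × 2000 = 264.0 t
  Al2O3: 8.733% × 2000 = 174.7 t
  B2O3: 8.653% × 2000 = 173.1 t
  SiO2: 53.35% × 2000 = 1067 t
  ZnO: 14.40% × 2000 = 288.0 t
Oxide-by-oxide audit given the weights on record, relative to the basis at hand (target by target, the sums agree modulo rounding of the values):
  ZrO2: 49.66·0.6706 = 33.30 t (target 33.30 t)
  PbO: 270.2·0.9769 = 264.0 t (target 264.0 t)
  Al2O3: 262.8·0.6525 + 1056·0.003000 = 174.6 t (target 174.7 t)
  B2O3: 306.6·0.5645 = 173.1 t (target 173.1 t)
  SiO2: 49.66·0.3284 + 1056·0.9951 = 1067 t (target 1067 t)
  ZnO: 288.6·0.9980 = 288.0 t (target 288.0 t)
Glass-mass sanity pass: total charge less LOI = 2000 t (the targets, summed, come to 2000 t; against the stated basis, 2000 t — rounding explains the deltas).
Summing the batch: Σ batch = 2234 t; loss to ignition Σ batch·LOI = 233.7 t; glass ÷ batch gives a yield of 89.54%.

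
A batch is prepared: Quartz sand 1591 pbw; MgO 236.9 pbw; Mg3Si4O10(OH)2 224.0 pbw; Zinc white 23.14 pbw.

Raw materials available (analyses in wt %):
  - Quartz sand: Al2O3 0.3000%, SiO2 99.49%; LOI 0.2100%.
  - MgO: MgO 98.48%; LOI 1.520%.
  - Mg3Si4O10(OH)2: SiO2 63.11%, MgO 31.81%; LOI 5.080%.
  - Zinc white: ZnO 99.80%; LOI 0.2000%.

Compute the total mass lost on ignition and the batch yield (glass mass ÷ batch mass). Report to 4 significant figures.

LOI loss = 18.37 pbw; glass = 2057 pbw; yield = 99.11%

Mid-chain values appear, rounded to 4 significant figures, on the page — every computation keeps full float precision at every stage — every reported value carries a single rounding — derived quantities, which include net glass mass, totals, the yield, the four compositions, ignition loss, are re-derived at full precision, as they appear in question or answer, from the batch weights on 2057 pbw of glass.
LOI of each material in turn:
  Quartz sand: 1591 × 0.002100 = 3.341 pbw
  MgO: 236.9 × 0.01520 = 3.601 pbw
  Mg3Si4O10(OH)2: 224.0 × 0.05080 = 11.38 pbw
  Zinc white: 23.14 × 0.002000 = 0.04628 pbw
Total LOI = 18.37 pbw
Glass = batch − LOI = 2075 − 18.37 = 2057 pbw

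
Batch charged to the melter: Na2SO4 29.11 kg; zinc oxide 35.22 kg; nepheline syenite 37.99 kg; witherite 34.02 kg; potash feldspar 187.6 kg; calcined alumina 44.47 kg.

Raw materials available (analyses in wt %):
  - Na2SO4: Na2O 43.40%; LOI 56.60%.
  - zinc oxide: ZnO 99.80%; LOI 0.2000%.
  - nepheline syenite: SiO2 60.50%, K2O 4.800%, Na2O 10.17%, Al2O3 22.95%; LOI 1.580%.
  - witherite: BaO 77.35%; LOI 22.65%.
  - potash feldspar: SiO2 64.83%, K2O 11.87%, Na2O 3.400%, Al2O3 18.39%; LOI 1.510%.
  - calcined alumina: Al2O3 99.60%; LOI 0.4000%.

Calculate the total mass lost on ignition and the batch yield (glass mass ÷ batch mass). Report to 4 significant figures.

LOI loss = 27.86 kg; glass = 340.5 kg; yield = 92.44%

Working values are shown (rounded to 4 significant digits) when written out; each numeric step maintains exact precision through every step. Every reported value receives exactly one rounding — the derived quantities are recomputed at exact precision (six oxide percentages, totals, net glass mass, yield, LOI) starting from the weights per 340.5 kg of glass, as quoted within the problem or the answer.
Per-material ignition loss:
  Na2SO4: 29.11 × 0.5660 = 16.48 kg
  zinc oxide: 35.22 × 0.002000 = 0.07044 kg
  nepheline syenite: 37.99 × 0.01580 = 0.6002 kg
  witherite: 34.02 × 0.2265 = 7.706 kg
  potash feldspar: 187.6 × 0.01510 = 2.833 kg
  calcined alumina: 44.47 × 0.004000 = 0.1779 kg
Total LOI = 27.86 kg
Glass = batch − LOI = 368.4 − 27.86 = 340.5 kg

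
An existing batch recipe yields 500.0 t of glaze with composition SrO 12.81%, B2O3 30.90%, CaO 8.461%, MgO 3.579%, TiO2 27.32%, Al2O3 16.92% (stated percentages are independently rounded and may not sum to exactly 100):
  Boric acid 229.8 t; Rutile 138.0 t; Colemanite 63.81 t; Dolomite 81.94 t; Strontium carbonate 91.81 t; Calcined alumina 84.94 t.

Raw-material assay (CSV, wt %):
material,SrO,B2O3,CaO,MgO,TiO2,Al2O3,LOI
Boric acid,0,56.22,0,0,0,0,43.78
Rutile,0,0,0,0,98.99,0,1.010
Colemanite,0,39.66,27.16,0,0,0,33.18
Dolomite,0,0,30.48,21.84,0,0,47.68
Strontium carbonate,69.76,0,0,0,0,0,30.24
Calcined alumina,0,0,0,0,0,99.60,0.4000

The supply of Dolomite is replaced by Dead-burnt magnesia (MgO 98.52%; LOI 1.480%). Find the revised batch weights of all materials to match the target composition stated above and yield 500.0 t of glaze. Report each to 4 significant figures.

Revised batch per 500.0 t glaze:
  Boric acid: 164.9 t
  Rutile: 138.0 t
  Colemanite: 155.8 t
  Dead-burnt magnesia: 18.16 t
  Strontium carbonate: 91.81 t
  Calcined alumina: 84.94 t
Total batch = 653.6 t; LOI loss = 153.7 t

Intermediates are shown, rounded to four significant figures, alongside each step. The working math holds exact precision in every operation — each reported number is rounded a single time. The derived quantities, including six oxide percentages, totals, ignition loss, yield, net glass mass, are rebuilt from the weighed amounts on 500.0 t of glass at full precision exactly as shown in the problem or answer text.
The oxide mass targets at 500.0 t glaze:
  SrO: 12.81% × 500.0 = 64.05 t
  B2O3: 30.90% × 500.0 = 154.5 t
  CaO: 8.461% × 500.0 = 42.30 t
  MgO: 3.579% × 500.0 = 17.90 t
  TiO2: 27.32% × 500.0 = 136.6 t
  Al2O3: 16.92% × 500.0 = 84.60 t
Sums-versus-targets review working from each reported weight, for the quoted basis mass (delivered sums recover each target exact up to rounding of places):
  SrO: 91.81·0.6976 = 64.05 t (target 64.05 t)
  B2O3: 164.9·0.5622 + 155.8·0.3966 = 154.5 t (target 154.5 t)
  CaO: 155.8·0.2716 = 42.32 t (target 42.30 t)
  MgO: 18.16·0.9852 = 17.89 t (target 17.90 t)
  TiO2: 138.0·0.9899 = 136.6 t (target 136.6 t)
  Al2O3: 84.94·0.9960 = 84.60 t (target 84.60 t)
Glass-mass sanity pass: net batch after ignition = 500.0 t (targets for the oxides total 500.0 t; the stated basis being 500.0 t — a pure rounding effect).
Adding the batch up: Σ batch = 653.6 t; ignition loss, Σ(batch × LOI) = 153.7 t; yield: glass divided by total = 76.49%.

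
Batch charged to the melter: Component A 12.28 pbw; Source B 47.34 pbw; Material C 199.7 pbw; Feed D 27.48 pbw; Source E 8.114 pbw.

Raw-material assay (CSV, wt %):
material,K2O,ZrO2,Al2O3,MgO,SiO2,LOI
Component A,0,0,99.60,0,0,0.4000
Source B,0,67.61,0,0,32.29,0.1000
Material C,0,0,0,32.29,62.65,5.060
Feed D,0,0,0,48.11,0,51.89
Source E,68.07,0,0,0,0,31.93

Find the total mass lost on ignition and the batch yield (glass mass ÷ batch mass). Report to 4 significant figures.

LOI loss = 27.05 pbw; glass = 267.9 pbw; yield = 90.83%

Rounding to 4 significant figures governs each in-between result as shown. The whole derivation holds full float precision end to end; exactly one rounding goes into every reported figure — the derived quantities, including ignition loss, net glass mass, five oxide percentages, totals, yield, are rebuilt from the batch weights on 267.9 pbw of glass at full float precision precisely as stated by either problem or answer.
LOI of each material in turn:
  Component A: 12.28 × 0.004000 = 0.04912 pbw
  Source B: 47.34 × 0.001000 = 0.04734 pbw
  Material C: 199.7 × 0.05060 = 10.10 pbw
  Feed D: 27.48 × 0.5189 = 14.26 pbw
  Source E: 8.114 × 0.3193 = 2.591 pbw
Total LOI = 27.05 pbw
Glass = batch − LOI = 294.9 − 27.05 = 267.9 pbw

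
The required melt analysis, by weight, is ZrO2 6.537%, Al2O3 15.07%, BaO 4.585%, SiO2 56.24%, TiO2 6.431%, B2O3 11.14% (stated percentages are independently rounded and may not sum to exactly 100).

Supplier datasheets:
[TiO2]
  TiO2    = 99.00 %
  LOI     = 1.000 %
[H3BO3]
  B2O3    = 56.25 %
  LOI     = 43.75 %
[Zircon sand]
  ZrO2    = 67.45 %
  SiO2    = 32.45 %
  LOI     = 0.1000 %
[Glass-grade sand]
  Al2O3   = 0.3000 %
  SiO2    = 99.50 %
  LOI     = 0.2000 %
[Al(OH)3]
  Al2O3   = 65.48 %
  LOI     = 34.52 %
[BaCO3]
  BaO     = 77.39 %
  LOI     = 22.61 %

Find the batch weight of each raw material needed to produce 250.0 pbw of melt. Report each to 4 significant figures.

All arithmetic maintains full float precision from start to finish — in-progress results are displayed with 4-significant-figure rounding between the steps; every reported number is rounded a single time — all derived quantities are computed from the batch weights for 250.0 pbw of glass at full precision (glass mass, six oxide percentages, yield, ignition loss, totals) as they appear in question or answer.
Target masses of each oxide per 250.0 pbw melt:
  ZrO2: 6.537% × 250.0 = 16.34 pbw
  Al2O3: 15.07% × 250.0 = 37.67 pbw
  BaO: 4.585% × 250.0 = 11.46 pbw
  SiO2: 56.24% × 250.0 = 140.6 pbw
  TiO2: 6.431% × 250.0 = 16.08 pbw
  B2O3: 11.14% × 250.0 = 27.85 pbw
A balance pass over the oxides, per the reported batch figures, per the basis as stated (sums match the target masses up to rounding of the answer):
  ZrO2: 24.23·0.6745 = 16.34 pbw (target 16.34 pbw)
  Al2O3: 133.4·0.003000 + 56.93·0.6548 = 37.68 pbw (target 37.67 pbw)
  BaO: 14.81·0.7739 = 11.46 pbw (target 11.46 pbw)
  SiO2: 24.23·0.3245 + 133.4·0.9950 = 140.6 pbw (target 140.6 pbw)
  TiO2: 16.24·0.9900 = 16.08 pbw (target 16.08 pbw)
  B2O3: 49.51·0.5625 = 27.85 pbw (target 27.85 pbw)
The glass-mass cross-check: Σ batch − LOI loss = 250.0 pbw (per-oxide target masses sum to 250.0 pbw; the stated basis being 250.0 pbw — a pure rounding effect).
Adding the batch up: Σ batch = 295.1 pbw; the LOI term Σ batch·LOI equals 45.11 pbw; yield: glass divided by total = 84.71%.

Batch per 250.0 pbw melt:
  TiO2: 16.24 pbw
  H3BO3: 49.51 pbw
  Zircon sand: 24.23 pbw
  Glass-grade sand: 133.4 pbw
  Al(OH)3: 56.93 pbw
  BaCO3: 14.81 pbw
Total batch = 295.1 pbw; LOI loss = 45.11 pbw; yield = 84.71%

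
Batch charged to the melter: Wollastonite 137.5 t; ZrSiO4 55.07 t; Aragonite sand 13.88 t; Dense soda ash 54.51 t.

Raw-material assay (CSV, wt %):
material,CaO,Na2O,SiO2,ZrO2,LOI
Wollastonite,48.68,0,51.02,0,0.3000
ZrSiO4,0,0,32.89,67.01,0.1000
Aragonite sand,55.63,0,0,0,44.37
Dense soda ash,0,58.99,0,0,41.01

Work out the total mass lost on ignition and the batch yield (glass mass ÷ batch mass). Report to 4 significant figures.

LOI loss = 28.98 t; glass = 232.0 t; yield = 88.89%

The intermediate values appear rounded to 4 significant figures between the steps — each numeric step keeps exact precision end to end. Each reported figure is rounded exactly once; all derived quantities are re-derived starting from the weights per 232.0 t of glass at full precision (net glass mass, the four compositions, ignition loss, the yield, totals), as written in either problem or answer.
Per-material ignition loss:
  Wollastonite: 137.5 × 0.003000 = 0.4125 t
  ZrSiO4: 55.07 × 0.001000 = 0.05507 t
  Aragonite sand: 13.88 × 0.4437 = 6.159 t
  Dense soda ash: 54.51 × 0.4101 = 22.35 t
Total LOI = 28.98 t
Glass = batch − LOI = 261.0 − 28.98 = 232.0 t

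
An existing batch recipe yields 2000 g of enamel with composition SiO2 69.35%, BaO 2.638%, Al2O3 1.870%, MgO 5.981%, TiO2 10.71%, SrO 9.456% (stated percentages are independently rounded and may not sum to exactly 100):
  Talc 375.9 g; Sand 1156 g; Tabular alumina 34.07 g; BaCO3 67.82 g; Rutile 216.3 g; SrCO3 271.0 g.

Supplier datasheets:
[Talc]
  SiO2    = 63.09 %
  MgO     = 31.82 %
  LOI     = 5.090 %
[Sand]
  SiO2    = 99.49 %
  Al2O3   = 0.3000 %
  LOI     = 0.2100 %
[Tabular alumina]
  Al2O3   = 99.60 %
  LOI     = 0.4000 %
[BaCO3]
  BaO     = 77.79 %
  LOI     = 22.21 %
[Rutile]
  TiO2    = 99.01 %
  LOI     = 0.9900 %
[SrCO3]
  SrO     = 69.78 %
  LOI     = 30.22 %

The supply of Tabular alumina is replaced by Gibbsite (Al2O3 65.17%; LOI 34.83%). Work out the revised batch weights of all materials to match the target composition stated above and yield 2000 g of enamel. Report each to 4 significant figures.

Revised batch per 2000 g enamel:
  Talc: 375.9 g
  Sand: 1156 g
  Gibbsite: 52.07 g
  BaCO3: 67.82 g
  Rutile: 216.3 g
  SrCO3: 271.0 g
Total batch = 2139 g; LOI loss = 138.8 g

Mid-chain values appear rounded off to 4 significant figures alongside each step. Every computation maintains exact precision throughout; each reported result receives exactly one rounding; the derived quantities are computed from the batch weights for 2000 g of glass in full precision (net glass mass, ignition loss, totals, the yield, the six compositions), as written in problem or answer.
Per-oxide target masses for 2000 g enamel:
  SiO2: 69.35% × 2000 = 1387 g
  BaO: 2.638% × 2000 = 52.76 g
  Al2O3: 1.870% × 2000 = 37.40 g
  MgO: 5.981% × 2000 = 119.6 g
  TiO2: 10.71% × 2000 = 214.2 g
  SrO: 9.456% × 2000 = 189.1 g
Balance tally, oxide-wise, on the weights just shown, against the basis in use (summed amounts equal target values inside rounding margins):
  SiO2: 375.9·0.6309 + 1156·0.9949 = 1387 g (target 1387 g)
  BaO: 67.82·0.7779 = 52.76 g (target 52.76 g)
  Al2O3: 1156·0.003000 + 52.07·0.6517 = 37.40 g (target 37.40 g)
  MgO: 375.9·0.3182 = 119.6 g (target 119.6 g)
  TiO2: 216.3·0.9901 = 214.2 g (target 214.2 g)
  SrO: 271.0·0.6978 = 189.1 g (target 189.1 g)
Glass mass check: Σ batch − LOI loss = 2000 g (oxide target masses add up to 2000 g; the stated basis being 2000 g — any gap is answer rounding).
Whole-batch sum: Σ batch = 2139 g; loss to ignition Σ batch·LOI = 138.8 g; yield, glass over the total, = 93.51%.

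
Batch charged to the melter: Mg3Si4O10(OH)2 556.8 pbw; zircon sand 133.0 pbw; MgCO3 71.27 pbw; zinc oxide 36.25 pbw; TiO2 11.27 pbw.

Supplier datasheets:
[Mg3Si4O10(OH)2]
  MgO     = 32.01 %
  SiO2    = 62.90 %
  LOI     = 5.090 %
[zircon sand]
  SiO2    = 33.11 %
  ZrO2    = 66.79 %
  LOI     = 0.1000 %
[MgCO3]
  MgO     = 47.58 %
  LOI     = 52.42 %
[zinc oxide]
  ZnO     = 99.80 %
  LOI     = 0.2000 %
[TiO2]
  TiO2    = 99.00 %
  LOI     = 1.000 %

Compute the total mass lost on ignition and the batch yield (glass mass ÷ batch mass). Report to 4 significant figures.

LOI loss = 66.02 pbw; glass = 742.6 pbw; yield = 91.84%

All arithmetic holds full float precision at all times; values along the way are displayed, rounded to 4 significant digits, between the steps — every reported value receives exactly one rounding. All derived quantities are re-derived at full float precision (yield, the totals, five oxide percentages, LOI, net glass mass) from the weighed amounts on 742.6 pbw of glass, as they appear in problem or answer.
Each material's LOI contribution:
  Mg3Si4O10(OH)2: 556.8 × 0.05090 = 28.34 pbw
  zircon sand: 133.0 × 0.001000 = 0.1330 pbw
  MgCO3: 71.27 × 0.5242 = 37.36 pbw
  zinc oxide: 36.25 × 0.002000 = 0.07250 pbw
  TiO2: 11.27 × 0.01000 = 0.1127 pbw
Total LOI = 66.02 pbw
Glass = batch − LOI = 808.6 − 66.02 = 742.6 pbw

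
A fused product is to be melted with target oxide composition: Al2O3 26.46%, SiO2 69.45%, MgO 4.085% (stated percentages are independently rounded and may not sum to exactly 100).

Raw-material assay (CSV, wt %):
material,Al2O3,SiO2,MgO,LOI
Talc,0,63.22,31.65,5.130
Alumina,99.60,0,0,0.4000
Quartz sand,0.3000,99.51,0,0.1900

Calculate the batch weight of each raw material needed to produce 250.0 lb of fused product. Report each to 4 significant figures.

Batch per 250.0 lb fused product:
  Talc: 32.27 lb
  Alumina: 65.95 lb
  Quartz sand: 154.0 lb
Total batch = 252.2 lb; LOI loss = 2.212 lb; yield = 99.12%

All internal work holds full precision in every operation; in-progress results appear (rounded to 4 significant figures) as written — each reported value carries a single rounding; derived quantities (LOI, net glass mass, the three compositions, totals, the yield) are re-derived in exact precision from the batch weights on 250.0 lb of glass, exactly as shown in the problem or answer text.
Per-oxide target masses for 250.0 lb fused product:
  Al2O3: 26.46% × 250.0 = 66.15 lb
  SiO2: 69.45% × 250.0 = 173.6 lb
  MgO: 4.085% × 250.0 = 10.21 lb
Checking each oxide sum per the reported batch figures, against the basis in use (sums match the target masses given rounding of the digits):
  Al2O3: 65.95·0.9960 + 154.0·0.003000 = 66.15 lb (target 66.15 lb)
  SiO2: 32.27·0.6322 + 154.0·0.9951 = 173.6 lb (target 173.6 lb)
  MgO: 32.27·0.3165 = 10.21 lb (target 10.21 lb)
Auditing the glass mass value: batch total minus LOI = 250.0 lb (oxide target masses add up to 250.0 lb; versus the stated basis of 250.0 lb — any gap is answer rounding).
Summing the batch: Σ batch = 252.2 lb; the LOI term Σ batch·LOI equals 2.212 lb; the yield ratio, glass ÷ batch: 99.12%.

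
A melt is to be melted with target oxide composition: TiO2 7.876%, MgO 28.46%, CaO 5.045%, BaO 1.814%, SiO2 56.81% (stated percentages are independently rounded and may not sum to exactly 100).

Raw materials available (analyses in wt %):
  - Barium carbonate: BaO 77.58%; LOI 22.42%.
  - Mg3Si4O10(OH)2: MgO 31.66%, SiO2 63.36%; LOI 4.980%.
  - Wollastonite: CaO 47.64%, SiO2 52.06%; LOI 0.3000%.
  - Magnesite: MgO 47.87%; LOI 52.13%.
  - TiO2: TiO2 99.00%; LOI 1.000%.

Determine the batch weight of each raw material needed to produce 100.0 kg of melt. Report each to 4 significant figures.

Full precision is carried at each step; in-progress results are shown rounded to 4 significant figures in the working — each reported figure is rounded a single time — the derived quantities (ignition loss, five oxide percentages, the totals, yield, glass mass) are carried starting from the weights per 100.0 kg of glass in full float precision as quoted within question or answer.
Target masses of each oxide per 100.0 kg melt:
  TiO2: 7.876% × 100.0 = 7.876 kg
  MgO: 28.46% × 100.0 = 28.46 kg
  CaO: 5.045% × 100.0 = 5.045 kg
  BaO: 1.814% × 100.0 = 1.814 kg
  SiO2: 56.81% × 100.0 = 56.81 kg
Per-oxide balance check given the weights on record, per the basis as stated (oxide sums agree with the targets modulo rounding of the values):
  TiO2: 7.956·0.9900 = 7.876 kg (target 7.876 kg)
  MgO: 80.96·0.3166 + 5.907·0.4787 = 28.46 kg (target 28.46 kg)
  CaO: 10.59·0.4764 = 5.045 kg (target 5.045 kg)
  BaO: 2.338·0.7758 = 1.814 kg (target 1.814 kg)
  SiO2: 80.96·0.6336 + 10.59·0.5206 = 56.81 kg (target 56.81 kg)
Glass-mass bookkeeping: batch total minus LOI = 100.0 kg (targets for the oxides total 100.0 kg; the stated basis being 100.0 kg — a pure rounding effect).
Batch grand total — Σ batch = 107.8 kg; LOI loss = Σ batch·LOI = 7.747 kg; glass ÷ batch gives a yield of 92.81%.

Batch per 100.0 kg melt:
  Barium carbonate: 2.338 kg
  Mg3Si4O10(OH)2: 80.96 kg
  Wollastonite: 10.59 kg
  Magnesite: 5.907 kg
  TiO2: 7.956 kg
Total batch = 107.8 kg; LOI loss = 7.747 kg; yield = 92.81%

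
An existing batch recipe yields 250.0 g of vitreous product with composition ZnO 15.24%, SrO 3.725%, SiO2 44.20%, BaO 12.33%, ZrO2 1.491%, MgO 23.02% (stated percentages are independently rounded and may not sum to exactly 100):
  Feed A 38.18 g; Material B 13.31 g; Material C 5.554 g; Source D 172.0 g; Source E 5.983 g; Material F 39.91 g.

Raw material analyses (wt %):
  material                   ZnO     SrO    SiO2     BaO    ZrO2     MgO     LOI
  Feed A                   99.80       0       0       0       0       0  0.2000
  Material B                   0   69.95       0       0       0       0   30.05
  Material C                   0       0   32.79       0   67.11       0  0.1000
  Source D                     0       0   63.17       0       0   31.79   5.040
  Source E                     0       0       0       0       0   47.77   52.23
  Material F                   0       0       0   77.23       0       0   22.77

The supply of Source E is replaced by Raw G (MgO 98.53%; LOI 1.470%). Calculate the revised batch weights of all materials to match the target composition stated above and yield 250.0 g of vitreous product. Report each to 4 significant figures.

Revised batch per 250.0 g vitreous product:
  Feed A: 38.18 g
  Material B: 13.31 g
  Material C: 5.554 g
  Source D: 172.0 g
  Raw G: 2.901 g
  Material F: 39.91 g
Total batch = 271.9 g; LOI loss = 21.88 g

Every computation holds full float precision from first step to last; mid-chain values appear (rounded to four significant figures) on the page. A single rounding finalizes each reported figure; the derived quantities are computed using the weight values for 250.0 g of glass in full float precision (LOI, the six compositions, net glass mass, the yield, the totals), as they appear in either problem or answer.
Target masses of each oxide per 250.0 g vitreous product:
  ZnO: 15.24% × 250.0 = 38.10 g
  SrO: 3.725% × 250.0 = 9.312 g
  SiO2: 44.20% × 250.0 = 110.5 g
  BaO: 12.33% × 250.0 = 30.82 g
  ZrO2: 1.491% × 250.0 = 3.728 g
  MgO: 23.02% × 250.0 = 57.55 g
Checking each oxide sum per the reported batch figures, relative to the basis at hand (target by target, the sums agree once rounding is allowed for):
  ZnO: 38.18·0.9980 = 38.10 g (target 38.10 g)
  SrO: 13.31·0.6995 = 9.310 g (target 9.312 g)
  SiO2: 5.554·0.3279 + 172.0·0.6317 = 110.5 g (target 110.5 g)
  BaO: 39.91·0.7723 = 30.82 g (target 30.82 g)
  ZrO2: 5.554·0.6711 = 3.727 g (target 3.728 g)
  MgO: 172.0·0.3179 + 2.901·0.9853 = 57.54 g (target 57.55 g)
Mass balance on the glass: Σ batch − LOI loss = 250.0 g (per-oxide target masses sum to 250.0 g; basis as stated: 250.0 g — any gap is answer rounding).
Batch grand total — Σ batch = 271.9 g; loss to ignition Σ batch·LOI = 21.88 g; yield = glass ÷ total batch = 91.95%.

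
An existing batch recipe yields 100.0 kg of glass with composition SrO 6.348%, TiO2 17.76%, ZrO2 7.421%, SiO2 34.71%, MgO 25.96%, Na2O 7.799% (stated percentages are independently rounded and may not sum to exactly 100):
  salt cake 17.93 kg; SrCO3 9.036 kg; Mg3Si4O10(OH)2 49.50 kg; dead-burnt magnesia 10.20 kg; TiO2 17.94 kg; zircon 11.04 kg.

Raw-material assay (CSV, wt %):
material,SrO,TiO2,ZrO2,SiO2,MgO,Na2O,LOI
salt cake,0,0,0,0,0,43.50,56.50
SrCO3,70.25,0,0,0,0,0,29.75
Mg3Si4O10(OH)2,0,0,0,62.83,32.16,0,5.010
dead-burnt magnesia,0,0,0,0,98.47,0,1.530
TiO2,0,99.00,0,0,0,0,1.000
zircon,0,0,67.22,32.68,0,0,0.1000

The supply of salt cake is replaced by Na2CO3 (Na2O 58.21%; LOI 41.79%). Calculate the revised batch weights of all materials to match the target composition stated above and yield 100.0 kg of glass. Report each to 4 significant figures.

Revised batch per 100.0 kg glass:
  Na2CO3: 13.40 kg
  SrCO3: 9.036 kg
  Mg3Si4O10(OH)2: 49.50 kg
  dead-burnt magnesia: 10.20 kg
  TiO2: 17.94 kg
  zircon: 11.04 kg
Total batch = 111.1 kg; LOI loss = 11.11 kg

The working math carries full precision through every step; intermediates are shown (rounded to four significant figures) within the worked lines; every reported number receives exactly one rounding — derived quantities are recomputed in exact precision (the totals, yield, LOI, net glass mass, the six compositions) from the weighed amounts at 100.0 kg of glass, exactly as shown in either problem or answer.
Target oxide masses per 100.0 kg glass:
  SrO: 6.348% × 100.0 = 6.348 kg
  TiO2: 17.76% × 100.0 = 17.76 kg
  ZrO2: 7.421% × 100.0 = 7.421 kg
  SiO2: 34.71% × 100.0 = 34.71 kg
  MgO: 25.96% × 100.0 = 25.96 kg
  Na2O: 7.799% × 100.0 = 7.799 kg
Oxide-by-oxide audit applying the batch weights above, for the quoted basis mass (each sum matches its target mass net of answer rounding effects):
  SrO: 9.036·0.7025 = 6.348 kg (target 6.348 kg)
  TiO2: 17.94·0.9900 = 17.76 kg (target 17.76 kg)
  ZrO2: 11.04·0.6722 = 7.421 kg (target 7.421 kg)
  SiO2: 49.50·0.6283 + 11.04·0.3268 = 34.71 kg (target 34.71 kg)
  MgO: 49.50·0.3216 + 10.20·0.9847 = 25.96 kg (target 25.96 kg)
  Na2O: 13.40·0.5821 = 7.800 kg (target 7.799 kg)
Auditing the glass mass value: net batch after ignition = 100.0 kg (oxide target masses add up to 100.0 kg; against the stated basis, 100.0 kg — rounding explains the deltas).
Batch grand total — Σ batch = 111.1 kg; ignition loss, Σ(batch × LOI) = 11.11 kg; the yield ratio, glass ÷ batch: 90.00%.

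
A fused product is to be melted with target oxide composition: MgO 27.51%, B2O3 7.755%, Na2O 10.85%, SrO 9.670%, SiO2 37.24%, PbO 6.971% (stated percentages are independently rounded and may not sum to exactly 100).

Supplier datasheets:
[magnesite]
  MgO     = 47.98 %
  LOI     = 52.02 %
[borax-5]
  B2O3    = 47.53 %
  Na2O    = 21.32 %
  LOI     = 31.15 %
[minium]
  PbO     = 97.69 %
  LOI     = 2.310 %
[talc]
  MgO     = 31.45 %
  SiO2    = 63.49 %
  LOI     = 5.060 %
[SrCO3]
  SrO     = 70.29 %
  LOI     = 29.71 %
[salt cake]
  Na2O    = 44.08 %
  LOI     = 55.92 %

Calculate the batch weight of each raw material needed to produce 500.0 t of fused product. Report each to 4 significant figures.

Batch per 500.0 t fused product:
  magnesite: 94.45 t
  borax-5: 81.58 t
  minium: 35.68 t
  talc: 293.3 t
  SrCO3: 68.79 t
  salt cake: 83.61 t
Total batch = 657.4 t; LOI loss = 157.4 t; yield = 76.06%

In-progress results are shown with 4-significant-figure rounding in the printout; the whole derivation keeps exact precision at every stage. Each reported number receives exactly one rounding; derived quantities are rebuilt in full float precision (totals, LOI, six oxide percentages, the yield, glass mass) from the weighed amounts for 500.0 t of glass, as quoted within problem or answer.
Target oxide masses per 500.0 t fused product:
  MgO: 27.51% × 500.0 = 137.6 t
  B2O3: 7.755% × 500.0 = 38.78 t
  Na2O: 10.85% × 500.0 = 54.25 t
  SrO: 9.670% × 500.0 = 48.35 t
  SiO2: 37.24% × 500.0 = 186.2 t
  PbO: 6.971% × 500.0 = 34.85 t
Sums-versus-targets review given the weights on record, against the basis in use (target by target, the sums agree modulo rounding of the values):
  MgO: 94.45·0.4798 + 293.3·0.3145 = 137.6 t (target 137.6 t)
  B2O3: 81.58·0.4753 = 38.77 t (target 38.78 t)
  Na2O: 81.58·0.2132 + 83.61·0.4408 = 54.25 t (target 54.25 t)
  SrO: 68.79·0.7029 = 48.35 t (target 48.35 t)
  SiO2: 293.3·0.6349 = 186.2 t (target 186.2 t)
  PbO: 35.68·0.9769 = 34.86 t (target 34.85 t)
The glass-mass cross-check: whole batch net of LOI = 500.0 t (per-oxide target masses sum to 500.0 t; versus the stated basis of 500.0 t — any gap is answer rounding).
Total batch = Σ batch = 657.4 t; LOI removed, Σ of batch·LOI: 157.4 t; yield, glass over the total, = 76.06%.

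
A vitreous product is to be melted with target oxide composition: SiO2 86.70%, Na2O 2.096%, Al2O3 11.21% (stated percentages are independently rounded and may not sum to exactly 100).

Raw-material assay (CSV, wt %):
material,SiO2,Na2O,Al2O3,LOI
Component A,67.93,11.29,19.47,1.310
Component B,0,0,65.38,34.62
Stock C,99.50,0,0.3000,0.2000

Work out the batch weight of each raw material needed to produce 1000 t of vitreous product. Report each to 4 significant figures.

Batch per 1000 t vitreous product:
  Component A: 185.7 t
  Component B: 112.8 t
  Stock C: 744.6 t
Total batch = 1043 t; LOI loss = 42.97 t; yield = 95.88%

All arithmetic carries exact precision from first step to last. The intermediate values are printed rounded to 4 significant digits at each printed step; exactly one rounding lands on each reported result. Derived quantities are rebuilt in exact precision (ignition loss, net glass mass, totals, three oxide percentages, the yield) starting from the weights on 1000 t of glass, as written in the problem or answer text.
Oxide mass targets, per 1000 t vitreous product:
  SiO2: 86.70% × 1000 = 867.0 t
  Na2O: 2.096% × 1000 = 20.96 t
  Al2O3: 11.21% × 1000 = 112.1 t
Sums-versus-targets review per the reported batch figures, per the basis as stated (oxide sums agree with the targets exact up to rounding of places):
  SiO2: 185.7·0.6793 + 744.6·0.9950 = 867.0 t (target 867.0 t)
  Na2O: 185.7·0.1129 = 20.97 t (target 20.96 t)
  Al2O3: 185.7·0.1947 + 112.8·0.6538 + 744.6·0.003000 = 112.1 t (target 112.1 t)
Glass mass check: total batch − LOI = 1000 t (the Σ of target masses is 1000 t; against the stated basis, 1000 t — any gap is answer rounding).
Adding the batch up: Σ batch = 1043 t; LOI removed, Σ of batch·LOI: 42.97 t; yield: glass divided by total = 95.88%.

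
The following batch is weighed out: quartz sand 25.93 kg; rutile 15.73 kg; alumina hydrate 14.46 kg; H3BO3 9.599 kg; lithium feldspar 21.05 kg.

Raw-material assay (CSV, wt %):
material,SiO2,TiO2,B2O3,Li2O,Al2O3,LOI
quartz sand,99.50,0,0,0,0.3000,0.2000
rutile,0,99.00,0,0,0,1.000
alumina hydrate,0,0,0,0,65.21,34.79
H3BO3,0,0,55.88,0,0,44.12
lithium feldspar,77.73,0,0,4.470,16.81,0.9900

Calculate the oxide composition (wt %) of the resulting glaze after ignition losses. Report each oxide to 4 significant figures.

Working values are printed rounded to four significant figures within the worked lines — the whole derivation runs at full precision all the way through; every reported number carries a single rounding; the derived quantities are re-derived from the batch weights per 77.09 kg of glass in exact precision (five oxide percentages, the yield, totals, ignition loss, net glass mass) exactly as printed in the problem or answer text.
Mass of each oxide from the mix:
  SiO2: 25.93·0.9950 + 21.05·0.7773 = 42.16 kg
  TiO2: 15.73·0.9900 = 15.57 kg
  B2O3: 9.599·0.5588 = 5.364 kg
  Li2O: 21.05·0.04470 = 0.9409 kg
  Al2O3: 25.93·0.003000 + 14.46·0.6521 + 21.05·0.1681 = 13.05 kg
LOI: 25.93·0.002000 + 15.73·0.01000 + 14.46·0.3479 + 9.599·0.4412 + 21.05·0.009900 = 9.683 kg
Glass mass = batch − LOI = 86.77 − 9.683 = 77.09 kg (= Σ oxide masses)
percent share: oxide ÷ glass, ×100

Glass mass = 77.09 kg (batch 86.77 − LOI 9.683).
Composition: SiO2 54.70%, TiO2 20.20%, B2O3 6.958%, Li2O 1.221%, Al2O3 16.92%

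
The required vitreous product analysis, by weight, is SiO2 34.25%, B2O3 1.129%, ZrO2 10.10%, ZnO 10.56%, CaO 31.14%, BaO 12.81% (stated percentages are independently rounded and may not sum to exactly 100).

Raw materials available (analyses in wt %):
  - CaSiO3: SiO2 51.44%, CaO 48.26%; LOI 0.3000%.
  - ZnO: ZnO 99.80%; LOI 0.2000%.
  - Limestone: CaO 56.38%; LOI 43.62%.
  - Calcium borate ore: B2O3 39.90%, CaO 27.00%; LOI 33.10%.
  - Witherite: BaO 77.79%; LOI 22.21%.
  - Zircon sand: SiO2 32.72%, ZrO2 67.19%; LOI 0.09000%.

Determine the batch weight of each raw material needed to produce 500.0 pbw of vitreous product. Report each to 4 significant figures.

Batch per 500.0 pbw vitreous product:
  CaSiO3: 285.1 pbw
  ZnO: 52.91 pbw
  Limestone: 25.34 pbw
  Calcium borate ore: 14.15 pbw
  Witherite: 82.34 pbw
  Zircon sand: 75.16 pbw
Total batch = 535.0 pbw; LOI loss = 35.05 pbw; yield = 93.45%

The intermediate values are shown rounded to 4 significant digits in the working; full precision is carried from first step to last; a single rounding produces each reported value; all derived quantities (glass mass, yield, totals, the six compositions, LOI) are re-derived in exact precision using the weight values at 500.0 pbw of glass precisely as stated by problem or answer.
The oxide mass targets at 500.0 pbw vitreous product:
  SiO2: 34.25% × 500.0 = 171.2 pbw
  B2O3: 1.129% × 500.0 = 5.645 pbw
  ZrO2: 10.10% × 500.0 = 50.50 pbw
  ZnO: 10.56% × 500.0 = 52.80 pbw
  CaO: 31.14% × 500.0 = 155.7 pbw
  BaO: 12.81% × 500.0 = 64.05 pbw
Sums-versus-targets review on the weights just shown, for the quoted basis mass (sums match the target masses modulo rounding of the values):
  SiO2: 285.1·0.5144 + 75.16·0.3272 = 171.2 pbw (target 171.2 pbw)
  B2O3: 14.15·0.3990 = 5.646 pbw (target 5.645 pbw)
  ZrO2: 75.16·0.6719 = 50.50 pbw (target 50.50 pbw)
  ZnO: 52.91·0.9980 = 52.80 pbw (target 52.80 pbw)
  CaO: 285.1·0.4826 + 25.34·0.5638 + 14.15·0.2700 = 155.7 pbw (target 155.7 pbw)
  BaO: 82.34·0.7779 = 64.05 pbw (target 64.05 pbw)
Auditing the glass mass value: total batch − LOI = 499.9 pbw (targets for the oxides total 499.9 pbw; stated basis 500.0 pbw — rounding explains the deltas).
Whole-batch sum: Σ batch = 535.0 pbw; ignition loss, Σ(batch × LOI) = 35.05 pbw; the yield ratio, glass ÷ batch: 93.45%.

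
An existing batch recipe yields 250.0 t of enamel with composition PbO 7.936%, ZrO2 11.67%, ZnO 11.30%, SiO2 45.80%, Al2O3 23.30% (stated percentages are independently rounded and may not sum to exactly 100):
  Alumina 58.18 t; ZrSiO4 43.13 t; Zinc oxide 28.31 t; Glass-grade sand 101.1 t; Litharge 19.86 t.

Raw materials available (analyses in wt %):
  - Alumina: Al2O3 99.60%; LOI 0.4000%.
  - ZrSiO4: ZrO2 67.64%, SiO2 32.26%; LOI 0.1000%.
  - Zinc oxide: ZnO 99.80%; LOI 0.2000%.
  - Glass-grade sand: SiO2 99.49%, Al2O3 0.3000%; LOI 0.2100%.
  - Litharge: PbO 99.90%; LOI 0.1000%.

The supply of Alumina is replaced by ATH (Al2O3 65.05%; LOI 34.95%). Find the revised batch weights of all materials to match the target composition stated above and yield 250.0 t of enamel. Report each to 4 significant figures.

Revised batch per 250.0 t enamel:
  ATH: 89.08 t
  ZrSiO4: 43.13 t
  Zinc oxide: 28.31 t
  Glass-grade sand: 101.1 t
  Litharge: 19.86 t
Total batch = 281.5 t; LOI loss = 31.47 t

Each numeric step keeps full float precision through every step — mid-chain values appear rounded off to 4 significant figures across the worked steps; a single rounding yields each reported number. The derived quantities (LOI, glass mass, totals, five oxide percentages, the yield) are rebuilt at full precision using the weight values on 250.0 t of glass as they appear in the question or the answer.
Oxide-by-oxide targets in 250.0 t enamel:
  PbO: 7.936% × 250.0 = 19.84 t
  ZrO2: 11.67% × 250.0 = 29.18 t
  ZnO: 11.30% × 250.0 = 28.25 t
  SiO2: 45.80% × 250.0 = 114.5 t
  Al2O3: 23.30% × 250.0 = 58.25 t
Balance tally, oxide-wise, given the weights on record, against the basis in use (target by target, the sums agree once rounding is allowed for):
  PbO: 19.86·0.9990 = 19.84 t (target 19.84 t)
  ZrO2: 43.13·0.6764 = 29.17 t (target 29.18 t)
  ZnO: 28.31·0.9980 = 28.25 t (target 28.25 t)
  SiO2: 43.13·0.3226 + 101.1·0.9949 = 114.5 t (target 114.5 t)
  Al2O3: 89.08·0.6505 + 101.1·0.003000 = 58.25 t (target 58.25 t)
The glass-mass cross-check: batch total minus LOI = 250.0 t (summing oxide targets gives 250.0 t; with the basis standing at 250.0 t — deltas are rounding alone).
Total batch = Σ batch = 281.5 t; the LOI term Σ batch·LOI equals 31.47 t; the yield ratio, glass ÷ batch: 88.82%.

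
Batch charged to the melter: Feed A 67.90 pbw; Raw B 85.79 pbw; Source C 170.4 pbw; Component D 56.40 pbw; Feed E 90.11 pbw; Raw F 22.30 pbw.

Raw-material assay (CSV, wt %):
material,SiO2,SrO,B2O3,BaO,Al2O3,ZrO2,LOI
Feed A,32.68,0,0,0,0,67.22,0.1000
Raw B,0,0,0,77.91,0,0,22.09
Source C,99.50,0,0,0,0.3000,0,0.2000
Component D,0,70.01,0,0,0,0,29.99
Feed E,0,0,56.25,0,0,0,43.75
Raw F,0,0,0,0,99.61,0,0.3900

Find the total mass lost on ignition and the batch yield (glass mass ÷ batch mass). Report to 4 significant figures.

All arithmetic maintains exact precision through every step — mid-chain values are shown rounded to four significant figures when written out. A single rounding finalizes every reported figure. All derived quantities, which include the totals, glass mass, yield, the six compositions, LOI, are re-derived at exact precision, as quoted within the problem or the answer, using the weight values at 417.1 pbw of glass.
Ignition loss by material:
  Feed A: 67.90 × 0.001000 = 0.06790 pbw
  Raw B: 85.79 × 0.2209 = 18.95 pbw
  Source C: 170.4 × 0.002000 = 0.3408 pbw
  Component D: 56.40 × 0.2999 = 16.91 pbw
  Feed E: 90.11 × 0.4375 = 39.42 pbw
  Raw F: 22.30 × 0.003900 = 0.08697 pbw
Total LOI = 75.78 pbw
Glass = batch − LOI = 492.9 − 75.78 = 417.1 pbw

LOI loss = 75.78 pbw; glass = 417.1 pbw; yield = 84.62%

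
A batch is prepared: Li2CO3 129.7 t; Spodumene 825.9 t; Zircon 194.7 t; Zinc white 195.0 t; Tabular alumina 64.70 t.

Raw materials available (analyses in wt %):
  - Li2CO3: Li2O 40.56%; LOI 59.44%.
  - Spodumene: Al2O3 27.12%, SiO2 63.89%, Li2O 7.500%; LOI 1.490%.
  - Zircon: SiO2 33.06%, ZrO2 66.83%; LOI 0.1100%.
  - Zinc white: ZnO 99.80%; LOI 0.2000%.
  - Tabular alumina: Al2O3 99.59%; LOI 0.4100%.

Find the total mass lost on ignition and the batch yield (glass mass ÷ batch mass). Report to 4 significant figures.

In-progress results are displayed (rounded to four significant figures) on the page; each numeric step carries full float precision all the way through; a single rounding finalizes every reported number — the derived quantities, including the yield, the totals, five oxide percentages, glass mass, LOI, are re-derived from the weighed amounts per 1320 t of glass in exact precision, as quoted within the problem or answer text.
Each material's LOI contribution:
  Li2CO3: 129.7 × 0.5944 = 77.09 t
  Spodumene: 825.9 × 0.01490 = 12.31 t
  Zircon: 194.7 × 0.001100 = 0.2142 t
  Zinc white: 195.0 × 0.002000 = 0.3900 t
  Tabular alumina: 64.70 × 0.004100 = 0.2653 t
Total LOI = 90.27 t
Glass = batch − LOI = 1410 − 90.27 = 1320 t

LOI loss = 90.27 t; glass = 1320 t; yield = 93.60%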